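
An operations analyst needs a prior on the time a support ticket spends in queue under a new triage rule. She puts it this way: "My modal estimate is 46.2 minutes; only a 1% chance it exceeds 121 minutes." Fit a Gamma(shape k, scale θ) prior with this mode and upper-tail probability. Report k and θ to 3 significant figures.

k ≈ 6.01, θ ≈ 9.22

Gamma(k,θ) with k>1 has mode (k−1)θ, so θ = 46.2/(k−1).
Need P(X < 121) = 0.99 with θ tied to k this way. Start at k = 2, θ = 46.2: P(X<121) ≈ 0.736.
Too low — raise k to concentrate. Iterating converges to k ≈ 6.01.
Then θ = 46.2/(6.01−1) ≈ 9.22.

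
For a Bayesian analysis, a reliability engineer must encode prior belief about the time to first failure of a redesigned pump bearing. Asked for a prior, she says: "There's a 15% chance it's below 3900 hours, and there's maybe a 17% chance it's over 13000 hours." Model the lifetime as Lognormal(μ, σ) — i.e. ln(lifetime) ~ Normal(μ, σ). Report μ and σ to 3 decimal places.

If T ~ Lognormal(μ,σ) then ln T ~ Normal(μ,σ), so the p-quantile of ln T is μ + z_p·σ.
ln(3900) = 8.269 and ln(13000) = 9.473; z_{0.15} = -1.036, z_{0.83} = 0.9542.
σ = (9.473 − 8.269)/(0.9542 − (-1.036)) = 0.605.
μ = 8.269 − (-1.036)·0.605 = 8.896.

μ ≈ 8.896, σ ≈ 0.605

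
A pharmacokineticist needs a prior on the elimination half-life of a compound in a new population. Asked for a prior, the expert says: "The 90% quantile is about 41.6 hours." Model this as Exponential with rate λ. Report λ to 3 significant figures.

P(T < 41.6) = 1 − e^(−λ·41.6) = 0.9, so λ = −ln(1−0.9)/41.6 = −ln(0.1)/41.6 = 0.0554.

λ ≈ 0.0554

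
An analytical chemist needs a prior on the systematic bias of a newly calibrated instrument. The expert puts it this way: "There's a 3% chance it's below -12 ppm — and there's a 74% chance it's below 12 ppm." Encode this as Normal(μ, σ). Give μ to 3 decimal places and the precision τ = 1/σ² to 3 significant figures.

μ = 5.883, τ = 0.0111

The p-quantile of Normal(μ,σ) is μ + z_p·σ, with z_{0.03} = -1.881 and z_{0.74} = 0.6433.
Eliminate σ: μ = (z₂·x₁ − z₁·x₂)/(z₂ − z₁) = (0.6433·-12 − (-1.881)·12)/2.524 = 5.883.
Then σ = (x₂ − x₁)/(z₂ − z₁) = (12 − -12)/2.524 = 9.508.
Precision τ = 1/σ² = 1/9.508² = 0.0111.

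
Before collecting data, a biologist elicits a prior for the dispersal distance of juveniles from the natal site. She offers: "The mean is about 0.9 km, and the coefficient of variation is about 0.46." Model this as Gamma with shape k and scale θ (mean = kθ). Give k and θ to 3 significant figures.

k ≈ 4.73, θ ≈ 0.19

For Gamma(k, scale θ): mean = kθ, variance = kθ², so CV = 1/√k.
CV = 0.46, hence k = 1/CV² = 4.73.
Then θ = mean/k = 0.9/4.73 = 0.19.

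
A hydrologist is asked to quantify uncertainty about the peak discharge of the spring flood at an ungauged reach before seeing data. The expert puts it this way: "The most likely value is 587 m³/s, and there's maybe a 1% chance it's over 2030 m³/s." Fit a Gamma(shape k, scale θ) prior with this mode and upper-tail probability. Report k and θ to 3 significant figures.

Gamma(k,θ) with k>1 has mode (k−1)θ, so θ = 587/(k−1).
Need P(X < 2030) = 0.99 with θ tied to k this way. Start at k = 2, θ = 587: P(X<2030) ≈ 0.860.
Too low — raise k to concentrate. Iterating converges to k ≈ 3.82.
Then θ = 587/(3.82−1) ≈ 208.

k ≈ 3.82, θ ≈ 208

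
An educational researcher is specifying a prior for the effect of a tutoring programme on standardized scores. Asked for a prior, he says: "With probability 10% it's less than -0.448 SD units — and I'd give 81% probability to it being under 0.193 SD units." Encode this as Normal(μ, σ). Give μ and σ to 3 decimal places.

μ = -0.068, σ = 0.297

For Normal(μ,σ), the p-quantile is μ + z_p·σ. Here z_{0.1} = -1.282, z_{0.81} = 0.8779.
So -0.448 = μ − 1.282σ and 0.193 = μ + 0.8779σ.
Subtracting: σ = (0.193 − -0.448)/(0.8779 − (-1.282)) = 0.297.
Then μ = -0.448 − (-1.282)·0.297 = -0.068.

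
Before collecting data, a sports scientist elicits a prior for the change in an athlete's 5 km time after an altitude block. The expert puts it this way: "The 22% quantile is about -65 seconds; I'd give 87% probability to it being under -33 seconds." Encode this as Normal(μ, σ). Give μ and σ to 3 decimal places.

For Normal(μ,σ), the p-quantile is μ + z_p·σ. Here z_{0.22} = -0.7722, z_{0.87} = 1.126.
So -65 = μ − 0.7722σ and -33 = μ + 1.126σ.
Subtracting: σ = (-33 − -65)/(1.126 − (-0.7722)) = 16.855.
Then μ = -65 − (-0.7722)·16.855 = -51.985.

μ = -51.985, σ = 16.855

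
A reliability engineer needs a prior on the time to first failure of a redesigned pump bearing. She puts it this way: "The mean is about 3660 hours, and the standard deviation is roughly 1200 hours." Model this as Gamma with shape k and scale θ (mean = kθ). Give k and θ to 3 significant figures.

k ≈ 9.3, θ ≈ 393

For Gamma(k, scale θ): mean = kθ, variance = kθ², so CV = 1/√k.
CV = SD/mean = 1200/3660 = 0.3279, hence k = 1/CV² = 9.3.
Then θ = mean/k = 3660/9.3 = 393.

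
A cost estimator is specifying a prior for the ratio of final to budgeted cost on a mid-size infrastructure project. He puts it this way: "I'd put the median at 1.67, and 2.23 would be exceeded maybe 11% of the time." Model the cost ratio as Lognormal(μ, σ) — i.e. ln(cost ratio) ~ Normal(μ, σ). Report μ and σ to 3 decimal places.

If T ~ Lognormal(μ,σ) then ln T ~ Normal(μ,σ), so the p-quantile of ln T is μ + z_p·σ.
ln(1.67) = 0.5128 and ln(2.23) = 0.802; z_{0.5} = 0, z_{0.89} = 1.227.
σ = (0.802 − 0.5128)/(1.227 − (0)) = 0.236.
μ = 0.5128 − (0)·0.236 = 0.513.

μ ≈ 0.513, σ ≈ 0.236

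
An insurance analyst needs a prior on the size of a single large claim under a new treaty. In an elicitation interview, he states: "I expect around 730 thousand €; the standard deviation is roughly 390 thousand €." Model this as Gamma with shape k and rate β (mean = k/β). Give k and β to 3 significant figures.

k ≈ 3.5, β ≈ 0.0048

For Gamma(k, rate β): mean = k/β, variance = k/β², so CV = 1/√k.
CV = SD/mean = 390/730 = 0.5342, hence k = 1/CV² = 3.5.
Then β = k/mean = 3.5/730 = 0.0048.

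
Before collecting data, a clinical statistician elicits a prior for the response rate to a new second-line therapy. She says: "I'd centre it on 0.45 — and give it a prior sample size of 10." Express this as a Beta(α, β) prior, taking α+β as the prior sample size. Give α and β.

Under the effective-sample-size interpretation, Beta(α, β) has prior mean α/(α+β) and prior sample size α+β.
So α+β = 10 and α/(α+β) = 0.45, giving α = 0.45·10 = 4.5 and β = 10 − 4.5 = 5.5.

α = 4.5, β = 5.5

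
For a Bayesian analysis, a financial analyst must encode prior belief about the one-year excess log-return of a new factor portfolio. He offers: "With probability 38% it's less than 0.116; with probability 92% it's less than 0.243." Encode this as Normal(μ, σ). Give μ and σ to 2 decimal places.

μ = 0.14, σ = 0.07

The p-quantile of Normal(μ,σ) is μ + z_p·σ, with z_{0.38} = -0.3055 and z_{0.92} = 1.405.
Eliminate σ: μ = (z₂·x₁ − z₁·x₂)/(z₂ − z₁) = (1.405·0.116 − (-0.3055)·0.243)/1.711 = 0.14.
Then σ = (x₂ − x₁)/(z₂ − z₁) = (0.243 − 0.116)/1.711 = 0.07.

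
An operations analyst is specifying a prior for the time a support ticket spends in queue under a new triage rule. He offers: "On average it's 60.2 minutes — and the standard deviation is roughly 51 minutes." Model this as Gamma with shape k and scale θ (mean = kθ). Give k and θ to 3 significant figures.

For Gamma(k, scale θ): mean = kθ, variance = kθ², so CV = 1/√k.
CV = SD/mean = 51/60.2 = 0.8472, hence k = 1/CV² = 1.39.
Then θ = mean/k = 60.2/1.39 = 43.2.

k ≈ 1.39, θ ≈ 43.2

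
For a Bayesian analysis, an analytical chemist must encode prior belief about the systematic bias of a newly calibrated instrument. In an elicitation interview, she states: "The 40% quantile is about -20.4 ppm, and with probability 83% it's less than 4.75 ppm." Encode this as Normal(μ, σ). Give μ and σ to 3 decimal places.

For Normal(μ,σ), the p-quantile is μ + z_p·σ. Here z_{0.4} = -0.2533, z_{0.83} = 0.9542.
So -20.4 = μ − 0.2533σ and 4.75 = μ + 0.9542σ.
Subtracting: σ = (4.75 − -20.4)/(0.9542 − (-0.2533)) = 20.828.
Then μ = -20.4 − (-0.2533)·20.828 = -15.123.

μ = -15.123, σ = 20.828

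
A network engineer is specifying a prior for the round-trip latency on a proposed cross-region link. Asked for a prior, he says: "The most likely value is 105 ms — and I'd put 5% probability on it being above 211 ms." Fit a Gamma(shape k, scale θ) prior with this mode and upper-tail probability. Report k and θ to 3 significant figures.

Gamma(k,θ) with k>1 has mode (k−1)θ, so θ = 105/(k−1).
Need P(X < 211) = 0.95 with θ tied to k this way. Start at k = 2, θ = 105: P(X<211) ≈ 0.597.
Too low — raise k to concentrate. Iterating converges to k ≈ 6.69.
Then θ = 105/(6.69−1) ≈ 18.5.

k ≈ 6.69, θ ≈ 18.5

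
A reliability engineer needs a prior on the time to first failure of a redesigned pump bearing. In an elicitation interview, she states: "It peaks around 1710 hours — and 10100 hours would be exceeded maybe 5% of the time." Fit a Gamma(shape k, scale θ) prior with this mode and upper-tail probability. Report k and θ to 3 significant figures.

Gamma(k,θ) with k>1 has mode (k−1)θ, so θ = 1710/(k−1).
Need P(X < 10100) = 0.95 with θ tied to k this way. Start at k = 2, θ = 1710: P(X<10100) ≈ 0.981.
Too high — lower k to spread out. Iterating converges to k ≈ 1.73.
Then θ = 1710/(1.73−1) ≈ 2350.

k ≈ 1.73, θ ≈ 2350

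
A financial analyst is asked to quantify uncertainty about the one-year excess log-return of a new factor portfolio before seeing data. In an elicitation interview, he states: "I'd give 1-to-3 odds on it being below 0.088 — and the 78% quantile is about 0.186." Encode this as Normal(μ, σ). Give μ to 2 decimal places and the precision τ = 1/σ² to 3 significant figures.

For Normal(μ,σ), the p-quantile is μ + z_p·σ. Here z_{0.25} = -0.6745, z_{0.78} = 0.7722.
So 0.088 = μ − 0.6745σ and 0.186 = μ + 0.7722σ.
Subtracting: σ = (0.186 − 0.088)/(0.7722 − (-0.6745)) = 0.07.
Then μ = 0.088 − (-0.6745)·0.07 = 0.13.
Precision τ = 1/σ² = 1/0.06774² = 218.

μ = 0.13, τ = 218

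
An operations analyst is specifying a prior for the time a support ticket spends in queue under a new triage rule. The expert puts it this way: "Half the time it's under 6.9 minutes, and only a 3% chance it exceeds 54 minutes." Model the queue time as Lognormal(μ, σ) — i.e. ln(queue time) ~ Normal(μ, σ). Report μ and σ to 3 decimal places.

μ ≈ 1.932, σ ≈ 1.094

If T ~ Lognormal(μ,σ) then ln T ~ Normal(μ,σ), so the p-quantile of ln T is μ + z_p·σ.
ln(6.9) = 1.932 and ln(54) = 3.989; z_{0.5} = 0, z_{0.97} = 1.881.
σ = (3.989 − 1.932)/(1.881 − (0)) = 1.094.
μ = 1.932 − (0)·1.094 = 1.932.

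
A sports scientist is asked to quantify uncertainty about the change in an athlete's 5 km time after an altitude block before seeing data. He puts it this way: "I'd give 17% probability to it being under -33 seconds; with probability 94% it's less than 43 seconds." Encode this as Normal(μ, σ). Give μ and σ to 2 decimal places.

For Normal(μ,σ), the p-quantile is μ + z_p·σ. Here z_{0.17} = -0.9542, z_{0.94} = 1.555.
So -33 = μ − 0.9542σ and 43 = μ + 1.555σ.
Subtracting: σ = (43 − -33)/(1.555 − (-0.9542)) = 30.29.
Then μ = -33 − (-0.9542)·30.29 = -4.10.

μ = -4.10, σ = 30.29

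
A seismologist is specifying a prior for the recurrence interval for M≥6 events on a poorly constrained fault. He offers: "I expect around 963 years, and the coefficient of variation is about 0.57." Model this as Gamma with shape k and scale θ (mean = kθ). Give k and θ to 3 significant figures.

k ≈ 3.08, θ ≈ 313

For Gamma(k, scale θ): mean = kθ, variance = kθ², so CV = 1/√k.
CV = 0.57, hence k = 1/CV² = 3.08.
Then θ = mean/k = 963/3.08 = 313.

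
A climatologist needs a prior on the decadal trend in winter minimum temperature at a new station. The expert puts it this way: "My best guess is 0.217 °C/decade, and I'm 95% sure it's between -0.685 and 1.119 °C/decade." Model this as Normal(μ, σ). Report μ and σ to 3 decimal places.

μ = 0.217, σ = 0.460

A symmetric 95% interval runs μ ± z·σ with z = 1.96.
Half-width = 0.902, so σ = 0.902/1.96 = 0.460.
μ is the stated best guess, 0.217.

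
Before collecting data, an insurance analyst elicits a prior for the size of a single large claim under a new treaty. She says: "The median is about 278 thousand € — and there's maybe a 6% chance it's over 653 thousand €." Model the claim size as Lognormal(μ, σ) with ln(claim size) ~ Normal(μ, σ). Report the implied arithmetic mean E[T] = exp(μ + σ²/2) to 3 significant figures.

E[T] ≈ 323 thousand €

If T ~ Lognormal(μ,σ) then ln T ~ Normal(μ,σ), so the p-quantile of ln T is μ + z_p·σ.
ln(278) = 5.628 and ln(653) = 6.482; z_{0.5} = 0, z_{0.94} = 1.555.
σ = (6.482 − 5.628)/(1.555 − (0)) = 0.549.
μ = 5.628 − (0)·0.549 = 5.628.
E[T] = exp(μ + σ²/2) = exp(5.628 + 0.1508) = 323 thousand €.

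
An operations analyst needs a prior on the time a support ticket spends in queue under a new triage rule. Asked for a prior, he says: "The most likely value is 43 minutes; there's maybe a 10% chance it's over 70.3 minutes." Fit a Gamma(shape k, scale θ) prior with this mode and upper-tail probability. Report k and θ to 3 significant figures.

k ≈ 8.8, θ ≈ 5.51

Gamma(k,θ) with k>1 has mode (k−1)θ, so θ = 43/(k−1).
Need P(X < 70.3) = 0.9 with θ tied to k this way. Start at k = 2, θ = 43: P(X<70.3) ≈ 0.486.
Too low — raise k to concentrate. Iterating converges to k ≈ 8.8.
Then θ = 43/(8.8−1) ≈ 5.51.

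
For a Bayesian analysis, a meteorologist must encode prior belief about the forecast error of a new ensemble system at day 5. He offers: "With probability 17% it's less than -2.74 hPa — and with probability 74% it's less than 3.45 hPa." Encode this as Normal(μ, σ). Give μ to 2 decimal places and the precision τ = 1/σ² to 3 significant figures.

The p-quantile of Normal(μ,σ) is μ + z_p·σ, with z_{0.17} = -0.9542 and z_{0.74} = 0.6433.
Eliminate σ: μ = (z₂·x₁ − z₁·x₂)/(z₂ − z₁) = (0.6433·-2.74 − (-0.9542)·3.45)/1.598 = 0.96.
Then σ = (x₂ − x₁)/(z₂ − z₁) = (3.45 − -2.74)/1.598 = 3.87.
Precision τ = 1/σ² = 1/3.875² = 0.0666.

μ = 0.96, τ = 0.0666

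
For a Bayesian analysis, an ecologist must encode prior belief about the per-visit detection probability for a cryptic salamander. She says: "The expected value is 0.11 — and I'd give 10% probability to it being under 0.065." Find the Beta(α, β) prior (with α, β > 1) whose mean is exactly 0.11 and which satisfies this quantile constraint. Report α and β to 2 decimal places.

With mean 0.11 fixed, write α = 0.11s, β = 0.89s where s = α+β.
Need P(θ < 0.065) = 0.1 under Beta(0.11s, 0.89s). Normal approximation: (q−m)/√(m(1−m)/s) ≈ z_{0.1} = -1.28, so s ≈ 0.11·0.89·(-1.28)²/(0.065−0.11)² = 79.4.
At s = 79.4: P(θ<0.065) ≈ 0.083. Adjusting to match 0.1 gives s ≈ 69.15.
So α = 0.11·69.15 ≈ 7.61, β = 0.89·69.15 ≈ 61.54.

α ≈ 7.61, β ≈ 61.54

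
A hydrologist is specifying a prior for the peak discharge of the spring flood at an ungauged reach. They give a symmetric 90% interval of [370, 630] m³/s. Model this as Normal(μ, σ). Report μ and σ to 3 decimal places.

μ = 500.000, σ = 79.034

A symmetric 90% interval runs μ ± z·σ with z = 1.645.
Half-width = 130, so σ = 130/1.645 = 79.034.
μ is the interval midpoint, 500.000.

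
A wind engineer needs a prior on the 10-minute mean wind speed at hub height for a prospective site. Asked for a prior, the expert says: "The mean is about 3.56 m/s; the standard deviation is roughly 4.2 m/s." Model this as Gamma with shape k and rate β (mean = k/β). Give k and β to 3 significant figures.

k ≈ 0.718, β ≈ 0.202

For Gamma(k, rate β): mean = k/β, variance = k/β², so CV = 1/√k.
CV = SD/mean = 4.2/3.56 = 1.18, hence k = 1/CV² = 0.718.
Then β = k/mean = 0.718/3.56 = 0.202.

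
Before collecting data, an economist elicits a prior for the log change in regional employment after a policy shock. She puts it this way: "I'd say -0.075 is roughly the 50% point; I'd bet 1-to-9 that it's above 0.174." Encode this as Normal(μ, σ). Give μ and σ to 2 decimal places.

μ = -0.07, σ = 0.19

For Normal(μ,σ), the p-quantile is μ + z_p·σ. Here z_{0.5} = 0, z_{0.9} = 1.282.
So -0.075 = μ + 0σ and 0.174 = μ + 1.282σ.
Subtracting: σ = (0.174 − -0.075)/(1.282 − (0)) = 0.19.
Then μ = -0.075 − (0)·0.19 = -0.07.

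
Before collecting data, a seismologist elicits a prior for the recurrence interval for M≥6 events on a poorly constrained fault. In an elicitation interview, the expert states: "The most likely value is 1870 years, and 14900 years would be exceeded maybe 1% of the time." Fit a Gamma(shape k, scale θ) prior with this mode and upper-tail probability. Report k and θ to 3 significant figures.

Gamma(k,θ) with k>1 has mode (k−1)θ, so θ = 1870/(k−1).
Need P(X < 14900) = 0.99 with θ tied to k this way. Start at k = 2, θ = 1870: P(X<14900) ≈ 0.997.
Too high — lower k to spread out. Iterating converges to k ≈ 1.78.
Then θ = 1870/(1.78−1) ≈ 2390.

k ≈ 1.78, θ ≈ 2390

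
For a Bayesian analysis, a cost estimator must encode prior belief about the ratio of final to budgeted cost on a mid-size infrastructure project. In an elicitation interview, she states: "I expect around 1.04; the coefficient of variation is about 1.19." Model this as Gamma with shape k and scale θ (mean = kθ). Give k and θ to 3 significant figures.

For Gamma(k, scale θ): mean = kθ, variance = kθ², so CV = 1/√k.
CV = 1.19, hence k = 1/CV² = 0.706.
Then θ = mean/k = 1.04/0.706 = 1.47.

k ≈ 0.706, θ ≈ 1.47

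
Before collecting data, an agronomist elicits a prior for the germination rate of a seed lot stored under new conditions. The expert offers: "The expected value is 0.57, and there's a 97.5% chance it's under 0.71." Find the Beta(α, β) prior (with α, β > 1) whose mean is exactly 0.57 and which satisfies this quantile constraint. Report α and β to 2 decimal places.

α ≈ 25.42, β ≈ 19.17

With mean 0.57 fixed, write α = 0.57s, β = 0.43s where s = α+β.
Need P(θ < 0.71) = 0.975 under Beta(0.57s, 0.43s). Normal approximation: (q−m)/√(m(1−m)/s) ≈ z_{0.975} = 1.96, so s ≈ 0.57·0.43·(1.96)²/(0.71−0.57)² = 48.0.
At s = 48.0: P(θ<0.71) ≈ 0.979. Adjusting to match 0.975 gives s ≈ 44.59.
So α = 0.57·44.59 ≈ 25.42, β = 0.43·44.59 ≈ 19.17.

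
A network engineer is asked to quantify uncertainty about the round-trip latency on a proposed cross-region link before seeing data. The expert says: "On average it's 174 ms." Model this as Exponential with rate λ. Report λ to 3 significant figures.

λ ≈ 0.00575

Exponential mean = 1/λ, so λ = 1/174.0 = 0.00575.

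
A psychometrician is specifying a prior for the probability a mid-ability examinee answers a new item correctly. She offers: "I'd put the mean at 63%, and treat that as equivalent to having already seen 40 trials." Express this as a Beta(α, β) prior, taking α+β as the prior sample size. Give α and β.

α = 25.2, β = 14.8

Under the effective-sample-size interpretation, Beta(α, β) has prior mean α/(α+β) and prior sample size α+β.
So α+β = 40 and α/(α+β) = 0.63, giving α = 0.63·40 = 25.2 and β = 40 − 25.2 = 14.8.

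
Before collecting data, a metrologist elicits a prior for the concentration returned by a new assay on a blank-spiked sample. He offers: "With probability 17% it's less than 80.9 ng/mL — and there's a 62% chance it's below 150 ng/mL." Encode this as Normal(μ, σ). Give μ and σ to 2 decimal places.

μ = 133.24, σ = 54.86

The p-quantile of Normal(μ,σ) is μ + z_p·σ, with z_{0.17} = -0.9542 and z_{0.62} = 0.3055.
Eliminate σ: μ = (z₂·x₁ − z₁·x₂)/(z₂ − z₁) = (0.3055·80.9 − (-0.9542)·150)/1.26 = 133.24.
Then σ = (x₂ − x₁)/(z₂ − z₁) = (150 − 80.9)/1.26 = 54.86.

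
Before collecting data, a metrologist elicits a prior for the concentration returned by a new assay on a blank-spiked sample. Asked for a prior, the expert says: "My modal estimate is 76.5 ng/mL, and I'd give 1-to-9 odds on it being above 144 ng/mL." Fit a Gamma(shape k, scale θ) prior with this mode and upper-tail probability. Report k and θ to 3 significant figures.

Gamma(k,θ) with k>1 has mode (k−1)θ, so θ = 76.5/(k−1).
Need P(X < 144) = 0.9 with θ tied to k this way. Start at k = 2, θ = 76.5: P(X<144) ≈ 0.561.
Too low — raise k to concentrate. Iterating converges to k ≈ 5.78.
Then θ = 76.5/(5.78−1) ≈ 16.

k ≈ 5.78, θ ≈ 16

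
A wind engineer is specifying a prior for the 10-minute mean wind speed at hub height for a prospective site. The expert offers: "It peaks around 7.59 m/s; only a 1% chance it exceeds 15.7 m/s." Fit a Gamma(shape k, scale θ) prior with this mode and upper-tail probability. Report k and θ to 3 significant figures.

Gamma(k,θ) with k>1 has mode (k−1)θ, so θ = 7.59/(k−1).
Need P(X < 15.7) = 0.99 with θ tied to k this way. Start at k = 2, θ = 7.59: P(X<15.7) ≈ 0.612.
Too low — raise k to concentrate. Iterating converges to k ≈ 10.2.
Then θ = 7.59/(10.2−1) ≈ 0.822.

k ≈ 10.2, θ ≈ 0.822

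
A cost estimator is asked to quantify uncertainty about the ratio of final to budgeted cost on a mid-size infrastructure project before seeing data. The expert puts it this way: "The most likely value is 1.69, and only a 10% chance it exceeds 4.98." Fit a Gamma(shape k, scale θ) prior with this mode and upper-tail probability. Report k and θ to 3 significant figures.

Gamma(k,θ) with k>1 has mode (k−1)θ, so θ = 1.69/(k−1).
Need P(X < 4.98) = 0.9 with θ tied to k this way. Start at k = 2, θ = 1.69: P(X<4.98) ≈ 0.793.
Too low — raise k to concentrate. Iterating converges to k ≈ 2.63.
Then θ = 1.69/(2.63−1) ≈ 1.04.

k ≈ 2.63, θ ≈ 1.04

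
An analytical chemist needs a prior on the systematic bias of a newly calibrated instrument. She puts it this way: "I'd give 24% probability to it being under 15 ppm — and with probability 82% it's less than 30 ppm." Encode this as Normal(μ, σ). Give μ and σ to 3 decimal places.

μ = 21.533, σ = 9.250

The p-quantile of Normal(μ,σ) is μ + z_p·σ, with z_{0.24} = -0.7063 and z_{0.82} = 0.9154.
Eliminate σ: μ = (z₂·x₁ − z₁·x₂)/(z₂ − z₁) = (0.9154·15 − (-0.7063)·30)/1.622 = 21.533.
Then σ = (x₂ − x₁)/(z₂ − z₁) = (30 − 15)/1.622 = 9.250.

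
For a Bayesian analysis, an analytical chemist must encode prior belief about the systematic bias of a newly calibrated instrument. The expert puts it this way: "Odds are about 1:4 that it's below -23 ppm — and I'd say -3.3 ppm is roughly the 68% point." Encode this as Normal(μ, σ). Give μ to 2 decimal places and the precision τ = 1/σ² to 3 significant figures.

For Normal(μ,σ), the p-quantile is μ + z_p·σ. Here z_{0.2} = -0.8416, z_{0.68} = 0.4677.
So -23 = μ − 0.8416σ and -3.3 = μ + 0.4677σ.
Subtracting: σ = (-3.3 − -23)/(0.4677 − (-0.8416)) = 15.05.
Then μ = -23 − (-0.8416)·15.05 = -10.34.
Precision τ = 1/σ² = 1/15.05² = 0.00442.

μ = -10.34, τ = 0.00442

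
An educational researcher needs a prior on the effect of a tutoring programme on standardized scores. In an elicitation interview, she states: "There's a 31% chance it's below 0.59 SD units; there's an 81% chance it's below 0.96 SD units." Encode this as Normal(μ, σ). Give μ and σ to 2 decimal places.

μ = 0.72, σ = 0.27

For Normal(μ,σ), the p-quantile is μ + z_p·σ. Here z_{0.31} = -0.4959, z_{0.81} = 0.8779.
So 0.59 = μ − 0.4959σ and 0.96 = μ + 0.8779σ.
Subtracting: σ = (0.96 − 0.59)/(0.8779 − (-0.4959)) = 0.27.
Then μ = 0.59 − (-0.4959)·0.27 = 0.72.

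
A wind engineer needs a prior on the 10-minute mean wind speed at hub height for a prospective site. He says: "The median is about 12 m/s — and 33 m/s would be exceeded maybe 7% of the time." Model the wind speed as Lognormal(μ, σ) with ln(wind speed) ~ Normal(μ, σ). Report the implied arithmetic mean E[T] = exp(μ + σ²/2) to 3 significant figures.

If T ~ Lognormal(μ,σ) then ln T ~ Normal(μ,σ), so the p-quantile of ln T is μ + z_p·σ.
ln(12) = 2.485 and ln(33) = 3.497; z_{0.5} = 0, z_{0.93} = 1.476.
σ = (3.497 − 2.485)/(1.476 − (0)) = 0.685.
μ = 2.485 − (0)·0.685 = 2.485.
E[T] = exp(μ + σ²/2) = exp(2.485 + 0.2349) = 15.2 m/s.

E[T] ≈ 15.2 m/s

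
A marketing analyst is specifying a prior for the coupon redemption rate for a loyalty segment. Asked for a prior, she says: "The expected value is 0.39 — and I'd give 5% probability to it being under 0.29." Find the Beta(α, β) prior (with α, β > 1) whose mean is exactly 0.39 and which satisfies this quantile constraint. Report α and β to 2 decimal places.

With mean 0.39 fixed, write α = 0.39s, β = 0.61s where s = α+β.
Need P(θ < 0.29) = 0.05 under Beta(0.39s, 0.61s). Normal approximation: (q−m)/√(m(1−m)/s) ≈ z_{0.05} = -1.64, so s ≈ 0.39·0.61·(-1.64)²/(0.29−0.39)² = 64.4.
At s = 64.4: P(θ<0.29) ≈ 0.045. Adjusting to match 0.05 gives s ≈ 60.86.
So α = 0.39·60.86 ≈ 23.74, β = 0.61·60.86 ≈ 37.13.

α ≈ 23.74, β ≈ 37.13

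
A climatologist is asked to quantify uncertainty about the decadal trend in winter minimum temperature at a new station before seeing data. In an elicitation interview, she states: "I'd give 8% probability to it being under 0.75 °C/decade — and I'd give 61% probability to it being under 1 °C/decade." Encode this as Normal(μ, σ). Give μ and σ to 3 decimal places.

μ = 0.959, σ = 0.148

For Normal(μ,σ), the p-quantile is μ + z_p·σ. Here z_{0.08} = -1.405, z_{0.61} = 0.2793.
So 0.75 = μ − 1.405σ and 1 = μ + 0.2793σ.
Subtracting: σ = (1 − 0.75)/(0.2793 − (-1.405)) = 0.148.
Then μ = 0.75 − (-1.405)·0.148 = 0.959.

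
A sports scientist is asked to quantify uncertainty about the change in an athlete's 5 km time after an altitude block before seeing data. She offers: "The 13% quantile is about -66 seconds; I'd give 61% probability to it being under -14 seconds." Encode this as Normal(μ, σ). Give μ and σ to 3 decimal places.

μ = -24.333, σ = 36.992

For Normal(μ,σ), the p-quantile is μ + z_p·σ. Here z_{0.13} = -1.126, z_{0.61} = 0.2793.
So -66 = μ − 1.126σ and -14 = μ + 0.2793σ.
Subtracting: σ = (-14 − -66)/(0.2793 − (-1.126)) = 36.992.
Then μ = -66 − (-1.126)·36.992 = -24.333.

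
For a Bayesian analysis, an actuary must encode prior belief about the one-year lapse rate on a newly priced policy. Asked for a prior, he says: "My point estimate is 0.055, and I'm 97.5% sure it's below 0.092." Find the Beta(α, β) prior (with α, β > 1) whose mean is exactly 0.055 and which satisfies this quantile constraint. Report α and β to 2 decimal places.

α ≈ 10.19, β ≈ 175.04

With mean 0.055 fixed, write α = 0.055s, β = 0.945s where s = α+β.
Need P(θ < 0.092) = 0.975 under Beta(0.055s, 0.945s). Normal approximation: (q−m)/√(m(1−m)/s) ≈ z_{0.975} = 1.96, so s ≈ 0.055·0.945·(1.96)²/(0.092−0.055)² = 145.8.
At s = 145.8: P(θ<0.092) ≈ 0.961. Adjusting to match 0.975 gives s ≈ 185.23.
So α = 0.055·185.23 ≈ 10.19, β = 0.945·185.23 ≈ 175.04.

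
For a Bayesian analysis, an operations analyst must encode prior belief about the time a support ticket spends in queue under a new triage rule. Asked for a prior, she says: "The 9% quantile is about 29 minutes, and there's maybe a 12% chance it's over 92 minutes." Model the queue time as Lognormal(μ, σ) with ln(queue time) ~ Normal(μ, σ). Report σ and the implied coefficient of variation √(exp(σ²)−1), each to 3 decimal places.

If T ~ Lognormal(μ,σ) then ln T ~ Normal(μ,σ), so the p-quantile of ln T is μ + z_p·σ.
ln(29) = 3.367 and ln(92) = 4.522; z_{0.09} = -1.341, z_{0.88} = 1.175.
σ = (4.522 − 3.367)/(1.175 − (-1.341)) = 0.459.
μ = 3.367 − (-1.341)·0.459 = 3.983.
CV = √(exp(σ²)−1) = √(exp(0.2106)−1) = 0.484.

σ ≈ 0.459, CV ≈ 0.484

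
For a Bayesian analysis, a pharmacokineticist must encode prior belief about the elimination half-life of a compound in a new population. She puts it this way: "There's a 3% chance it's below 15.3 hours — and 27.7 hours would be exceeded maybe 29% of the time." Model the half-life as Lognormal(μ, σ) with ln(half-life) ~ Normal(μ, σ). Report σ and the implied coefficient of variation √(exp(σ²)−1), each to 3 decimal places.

σ ≈ 0.244, CV ≈ 0.248

If T ~ Lognormal(μ,σ) then ln T ~ Normal(μ,σ), so the p-quantile of ln T is μ + z_p·σ.
ln(15.3) = 2.728 and ln(27.7) = 3.321; z_{0.03} = -1.881, z_{0.71} = 0.5534.
σ = (3.321 − 2.728)/(0.5534 − (-1.881)) = 0.244.
μ = 2.728 − (-1.881)·0.244 = 3.186.
CV = √(exp(σ²)−1) = √(exp(0.0595)−1) = 0.248.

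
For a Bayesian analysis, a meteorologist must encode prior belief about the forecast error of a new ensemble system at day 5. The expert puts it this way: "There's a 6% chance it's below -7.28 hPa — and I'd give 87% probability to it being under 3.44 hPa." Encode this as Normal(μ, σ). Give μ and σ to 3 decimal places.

For Normal(μ,σ), the p-quantile is μ + z_p·σ. Here z_{0.06} = -1.555, z_{0.87} = 1.126.
So -7.28 = μ − 1.555σ and 3.44 = μ + 1.126σ.
Subtracting: σ = (3.44 − -7.28)/(1.126 − (-1.555)) = 3.998.
Then μ = -7.28 − (-1.555)·3.998 = -1.064.

μ = -1.064, σ = 3.998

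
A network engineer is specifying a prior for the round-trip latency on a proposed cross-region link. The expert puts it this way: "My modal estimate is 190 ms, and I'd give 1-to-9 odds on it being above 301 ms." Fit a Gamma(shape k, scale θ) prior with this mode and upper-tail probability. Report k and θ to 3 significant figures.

Gamma(k,θ) with k>1 has mode (k−1)θ, so θ = 190/(k−1).
Need P(X < 301) = 0.9 with θ tied to k this way. Start at k = 2, θ = 190: P(X<301) ≈ 0.470.
Too low — raise k to concentrate. Iterating converges to k ≈ 9.86.
Then θ = 190/(9.86−1) ≈ 21.4.

k ≈ 9.86, θ ≈ 21.4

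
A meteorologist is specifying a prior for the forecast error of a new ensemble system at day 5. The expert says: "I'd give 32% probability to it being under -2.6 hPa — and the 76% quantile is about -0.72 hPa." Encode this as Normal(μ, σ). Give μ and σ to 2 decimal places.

μ = -1.85, σ = 1.60

For Normal(μ,σ), the p-quantile is μ + z_p·σ. Here z_{0.32} = -0.4677, z_{0.76} = 0.7063.
So -2.6 = μ − 0.4677σ and -0.72 = μ + 0.7063σ.
Subtracting: σ = (-0.72 − -2.6)/(0.7063 − (-0.4677)) = 1.60.
Then μ = -2.6 − (-0.4677)·1.60 = -1.85.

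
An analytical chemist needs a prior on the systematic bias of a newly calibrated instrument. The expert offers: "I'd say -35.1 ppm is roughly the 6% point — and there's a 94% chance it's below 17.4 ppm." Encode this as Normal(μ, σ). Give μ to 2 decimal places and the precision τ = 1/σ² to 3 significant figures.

μ = -8.85, τ = 0.00351

For Normal(μ,σ), the p-quantile is μ + z_p·σ. Here z_{0.06} = -1.555, z_{0.94} = 1.555.
So -35.1 = μ − 1.555σ and 17.4 = μ + 1.555σ.
Subtracting: σ = (17.4 − -35.1)/(1.555 − (-1.555)) = 16.88.
Then μ = -35.1 − (-1.555)·16.88 = -8.85.
Precision τ = 1/σ² = 1/16.88² = 0.00351.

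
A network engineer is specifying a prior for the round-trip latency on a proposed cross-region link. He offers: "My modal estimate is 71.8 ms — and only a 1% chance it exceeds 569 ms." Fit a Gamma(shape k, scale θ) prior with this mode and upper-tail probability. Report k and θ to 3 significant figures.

Gamma(k,θ) with k>1 has mode (k−1)θ, so θ = 71.8/(k−1).
Need P(X < 569) = 0.99 with θ tied to k this way. Start at k = 2, θ = 71.8: P(X<569) ≈ 0.997.
Too high — lower k to spread out. Iterating converges to k ≈ 1.79.
Then θ = 71.8/(1.79−1) ≈ 91.2.

k ≈ 1.79, θ ≈ 91.2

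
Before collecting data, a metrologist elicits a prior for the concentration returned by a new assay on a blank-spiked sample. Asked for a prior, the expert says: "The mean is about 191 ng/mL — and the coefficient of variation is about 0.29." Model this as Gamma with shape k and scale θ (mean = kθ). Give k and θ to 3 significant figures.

k ≈ 11.9, θ ≈ 16.1

For Gamma(k, scale θ): mean = kθ, variance = kθ², so CV = 1/√k.
CV = 0.29, hence k = 1/CV² = 11.9.
Then θ = mean/k = 191/11.9 = 16.1.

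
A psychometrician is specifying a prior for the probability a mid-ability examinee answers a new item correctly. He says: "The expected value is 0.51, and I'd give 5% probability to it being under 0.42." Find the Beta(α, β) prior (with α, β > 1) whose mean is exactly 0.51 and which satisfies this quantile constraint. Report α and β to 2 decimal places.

With mean 0.51 fixed, write α = 0.51s, β = 0.49s where s = α+β.
Need P(θ < 0.42) = 0.05 under Beta(0.51s, 0.49s). Normal approximation: (q−m)/√(m(1−m)/s) ≈ z_{0.05} = -1.64, so s ≈ 0.51·0.49·(-1.64)²/(0.42−0.51)² = 83.5.
At s = 83.5: P(θ<0.42) ≈ 0.049. Adjusting to match 0.05 gives s ≈ 82.86.
So α = 0.51·82.86 ≈ 42.26, β = 0.49·82.86 ≈ 40.60.

α ≈ 42.26, β ≈ 40.60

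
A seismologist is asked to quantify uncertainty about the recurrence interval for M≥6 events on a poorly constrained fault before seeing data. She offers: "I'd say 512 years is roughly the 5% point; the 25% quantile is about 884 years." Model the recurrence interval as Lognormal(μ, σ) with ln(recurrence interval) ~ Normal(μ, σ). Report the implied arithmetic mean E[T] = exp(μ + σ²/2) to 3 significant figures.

E[T] ≈ 1510 years

If T ~ Lognormal(μ,σ) then ln T ~ Normal(μ,σ), so the p-quantile of ln T is μ + z_p·σ.
ln(512) = 6.238 and ln(884) = 6.784; z_{0.05} = -1.645, z_{0.25} = -0.6745.
σ = (6.784 − 6.238)/(-0.6745 − (-1.645)) = 0.563.
μ = 6.238 − (-1.645)·0.563 = 7.164.
E[T] = exp(μ + σ²/2) = exp(7.164 + 0.1584) = 1510 years.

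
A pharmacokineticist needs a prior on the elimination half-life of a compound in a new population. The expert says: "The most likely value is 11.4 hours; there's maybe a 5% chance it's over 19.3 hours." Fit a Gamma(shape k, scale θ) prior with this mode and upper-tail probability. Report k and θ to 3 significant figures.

k ≈ 11.1, θ ≈ 1.13

Gamma(k,θ) with k>1 has mode (k−1)θ, so θ = 11.4/(k−1).
Need P(X < 19.3) = 0.95 with θ tied to k this way. Start at k = 2, θ = 11.4: P(X<19.3) ≈ 0.505.
Too low — raise k to concentrate. Iterating converges to k ≈ 11.1.
Then θ = 11.4/(11.1−1) ≈ 1.13.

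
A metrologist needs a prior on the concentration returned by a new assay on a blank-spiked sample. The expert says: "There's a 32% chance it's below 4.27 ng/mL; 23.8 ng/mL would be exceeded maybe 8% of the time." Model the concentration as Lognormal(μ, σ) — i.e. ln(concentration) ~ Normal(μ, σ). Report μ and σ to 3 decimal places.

If T ~ Lognormal(μ,σ) then ln T ~ Normal(μ,σ), so the p-quantile of ln T is μ + z_p·σ.
ln(4.27) = 1.452 and ln(23.8) = 3.17; z_{0.32} = -0.4677, z_{0.92} = 1.405.
σ = (3.17 − 1.452)/(1.405 − (-0.4677)) = 0.917.
μ = 1.452 − (-0.4677)·0.917 = 1.881.

μ ≈ 1.881, σ ≈ 0.917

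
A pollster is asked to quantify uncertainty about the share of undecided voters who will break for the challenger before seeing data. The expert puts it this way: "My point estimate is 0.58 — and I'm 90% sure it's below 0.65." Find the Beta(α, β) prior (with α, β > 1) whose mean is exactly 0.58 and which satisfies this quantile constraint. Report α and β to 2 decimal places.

α ≈ 46.57, β ≈ 33.72

With mean 0.58 fixed, write α = 0.58s, β = 0.42s where s = α+β.
Need P(θ < 0.65) = 0.9 under Beta(0.58s, 0.42s). Normal approximation: (q−m)/√(m(1−m)/s) ≈ z_{0.9} = 1.28, so s ≈ 0.58·0.42·(1.28)²/(0.65−0.58)² = 81.6.
At s = 81.6: P(θ<0.65) ≈ 0.902. Adjusting to match 0.9 gives s ≈ 80.29.
So α = 0.58·80.29 ≈ 46.57, β = 0.42·80.29 ≈ 33.72.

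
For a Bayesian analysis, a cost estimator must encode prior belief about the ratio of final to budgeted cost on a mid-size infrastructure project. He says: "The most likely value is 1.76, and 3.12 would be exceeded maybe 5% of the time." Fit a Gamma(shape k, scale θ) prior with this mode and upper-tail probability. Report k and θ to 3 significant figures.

Gamma(k,θ) with k>1 has mode (k−1)θ, so θ = 1.76/(k−1).
Need P(X < 3.12) = 0.95 with θ tied to k this way. Start at k = 2, θ = 1.76: P(X<3.12) ≈ 0.529.
Too low — raise k to concentrate. Iterating converges to k ≈ 9.51.
Then θ = 1.76/(9.51−1) ≈ 0.207.

k ≈ 9.51, θ ≈ 0.207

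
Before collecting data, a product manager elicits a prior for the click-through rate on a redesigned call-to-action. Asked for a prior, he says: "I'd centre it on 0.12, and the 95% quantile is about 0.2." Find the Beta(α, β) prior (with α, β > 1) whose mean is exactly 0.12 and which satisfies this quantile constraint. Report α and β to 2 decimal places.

α ≈ 6.38, β ≈ 46.78

With mean 0.12 fixed, write α = 0.12s, β = 0.88s where s = α+β.
Need P(θ < 0.2) = 0.95 under Beta(0.12s, 0.88s). Normal approximation: (q−m)/√(m(1−m)/s) ≈ z_{0.95} = 1.64, so s ≈ 0.12·0.88·(1.64)²/(0.2−0.12)² = 44.6.
At s = 44.6: P(θ<0.2) ≈ 0.936. Adjusting to match 0.95 gives s ≈ 53.16.
So α = 0.12·53.16 ≈ 6.38, β = 0.88·53.16 ≈ 46.78.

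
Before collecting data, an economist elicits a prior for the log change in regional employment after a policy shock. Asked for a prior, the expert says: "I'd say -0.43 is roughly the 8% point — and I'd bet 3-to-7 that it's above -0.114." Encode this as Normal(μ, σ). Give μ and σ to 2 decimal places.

The p-quantile of Normal(μ,σ) is μ + z_p·σ, with z_{0.08} = -1.405 and z_{0.7} = 0.5244.
Eliminate σ: μ = (z₂·x₁ − z₁·x₂)/(z₂ − z₁) = (0.5244·-0.43 − (-1.405)·-0.114)/1.929 = -0.20.
Then σ = (x₂ − x₁)/(z₂ − z₁) = (-0.114 − -0.43)/1.929 = 0.16.

μ = -0.20, σ = 0.16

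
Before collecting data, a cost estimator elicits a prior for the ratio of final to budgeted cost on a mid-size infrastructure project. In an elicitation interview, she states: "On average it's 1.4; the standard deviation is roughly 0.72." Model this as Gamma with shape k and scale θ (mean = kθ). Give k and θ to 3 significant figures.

For Gamma(k, scale θ): mean = kθ, variance = kθ², so CV = 1/√k.
CV = SD/mean = 0.72/1.4 = 0.5143, hence k = 1/CV² = 3.78.
Then θ = mean/k = 1.4/3.78 = 0.37.

k ≈ 3.78, θ ≈ 0.37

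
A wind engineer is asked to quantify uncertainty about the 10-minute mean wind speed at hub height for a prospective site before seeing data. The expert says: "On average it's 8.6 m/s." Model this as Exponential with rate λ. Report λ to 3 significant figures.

λ ≈ 0.116

Exponential mean = 1/λ, so λ = 1/8.6 = 0.116.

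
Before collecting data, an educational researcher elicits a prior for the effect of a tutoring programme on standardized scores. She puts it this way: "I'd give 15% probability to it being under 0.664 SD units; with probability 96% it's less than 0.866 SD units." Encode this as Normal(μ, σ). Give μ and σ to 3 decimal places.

μ = 0.739, σ = 0.072

For Normal(μ,σ), the p-quantile is μ + z_p·σ. Here z_{0.15} = -1.036, z_{0.96} = 1.751.
So 0.664 = μ − 1.036σ and 0.866 = μ + 1.751σ.
Subtracting: σ = (0.866 − 0.664)/(1.751 − (-1.036)) = 0.072.
Then μ = 0.664 − (-1.036)·0.072 = 0.739.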